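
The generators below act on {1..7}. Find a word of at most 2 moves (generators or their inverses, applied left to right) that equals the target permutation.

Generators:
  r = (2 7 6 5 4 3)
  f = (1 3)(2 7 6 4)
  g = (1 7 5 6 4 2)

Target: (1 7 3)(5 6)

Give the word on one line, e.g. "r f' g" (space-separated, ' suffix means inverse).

  after g': (1 2 4 6 5 7)
  after f: (1 7 3)(5 6)

g' f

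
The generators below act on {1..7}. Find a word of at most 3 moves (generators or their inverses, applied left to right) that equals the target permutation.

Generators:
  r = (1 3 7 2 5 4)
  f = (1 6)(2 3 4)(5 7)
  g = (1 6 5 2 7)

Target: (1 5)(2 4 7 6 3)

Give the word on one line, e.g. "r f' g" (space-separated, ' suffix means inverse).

  after g': (1 7 2 5 6)
  after r: (1 2 4)(3 7 5 6)
  after g': (1 5)(2 4 7 6 3)

g' r g'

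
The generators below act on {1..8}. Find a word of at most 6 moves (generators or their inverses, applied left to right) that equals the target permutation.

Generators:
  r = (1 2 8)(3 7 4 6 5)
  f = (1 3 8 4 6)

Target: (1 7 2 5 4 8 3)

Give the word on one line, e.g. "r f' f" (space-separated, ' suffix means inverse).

r' f r' f

  after r': (1 8 2)(3 5 6 4 7)
  after f: (1 4 7 8 2 3 5)
  after r': (1 7 2 5 8)(3 6 4)
  after f: (1 7 2 5 4 8 3)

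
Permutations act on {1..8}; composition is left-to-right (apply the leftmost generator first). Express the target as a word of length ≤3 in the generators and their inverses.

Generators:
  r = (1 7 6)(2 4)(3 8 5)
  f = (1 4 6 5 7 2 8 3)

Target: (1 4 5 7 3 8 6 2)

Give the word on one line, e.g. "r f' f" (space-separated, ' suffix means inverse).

  after r: (1 7 6)(2 4)(3 8 5)
  after f: (1 2 6 4 8 7 5)
  after r: (1 4 5 7 3 8 6 2)

r f r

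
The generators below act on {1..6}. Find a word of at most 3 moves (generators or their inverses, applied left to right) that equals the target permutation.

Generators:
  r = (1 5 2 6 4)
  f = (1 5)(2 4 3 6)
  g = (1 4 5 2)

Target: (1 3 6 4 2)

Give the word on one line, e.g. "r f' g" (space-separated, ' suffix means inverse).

  after r': (1 4 6 2 5)
  after f: (1 3 6 4 2)

r' f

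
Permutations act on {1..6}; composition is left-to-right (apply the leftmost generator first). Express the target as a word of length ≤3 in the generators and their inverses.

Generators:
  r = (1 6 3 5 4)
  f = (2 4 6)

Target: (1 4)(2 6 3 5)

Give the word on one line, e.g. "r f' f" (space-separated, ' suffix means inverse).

r f'

  after r: (1 6 3 5 4)
  after f': (1 4)(2 6 3 5)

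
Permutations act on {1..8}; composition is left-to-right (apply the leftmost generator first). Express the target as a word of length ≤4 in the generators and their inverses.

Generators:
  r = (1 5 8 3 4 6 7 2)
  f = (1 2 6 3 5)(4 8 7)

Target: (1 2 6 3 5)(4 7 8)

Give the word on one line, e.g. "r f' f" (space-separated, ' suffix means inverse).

  after f': (1 5 3 6 2)(4 7 8)
  after f': (1 3 2 5 6)(4 8 7)
  after f': (1 6 5 2 3)
  after f': (1 2 6 3 5)(4 7 8)

f' f' f' f'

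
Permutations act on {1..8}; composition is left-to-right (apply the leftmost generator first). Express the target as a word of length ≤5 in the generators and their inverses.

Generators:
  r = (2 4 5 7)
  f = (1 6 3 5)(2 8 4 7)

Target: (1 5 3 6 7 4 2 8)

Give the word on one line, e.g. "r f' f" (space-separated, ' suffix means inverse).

  after f': (1 5 3 6)(2 7 4 8)
  after f': (1 3)(2 4)(5 6)(7 8)
  after r': (1 3)(4 7 8 5 6)
  after f: (1 5 3 6 7 4 2 8)

f' f' r' f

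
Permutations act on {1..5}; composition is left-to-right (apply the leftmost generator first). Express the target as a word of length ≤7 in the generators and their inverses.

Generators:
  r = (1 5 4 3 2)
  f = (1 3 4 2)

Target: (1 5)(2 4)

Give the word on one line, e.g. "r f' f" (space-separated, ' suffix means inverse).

  after r: (1 5 4 3 2)
  after r: (1 4 2 5 3)
  after f: (1 2 5 4)
  after f: (2 5)(3 4)
  after r: (1 5)(2 4)

r r f f r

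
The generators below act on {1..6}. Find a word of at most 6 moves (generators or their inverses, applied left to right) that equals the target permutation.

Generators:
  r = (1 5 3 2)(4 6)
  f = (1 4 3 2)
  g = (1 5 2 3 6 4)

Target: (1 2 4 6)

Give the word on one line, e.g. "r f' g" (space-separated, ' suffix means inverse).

  after f': (1 2 3 4)
  after g': (1 5)(3 6)
  after r: (1 3 4 6 2)
  after f: (1 2 4 6)

f' g' r f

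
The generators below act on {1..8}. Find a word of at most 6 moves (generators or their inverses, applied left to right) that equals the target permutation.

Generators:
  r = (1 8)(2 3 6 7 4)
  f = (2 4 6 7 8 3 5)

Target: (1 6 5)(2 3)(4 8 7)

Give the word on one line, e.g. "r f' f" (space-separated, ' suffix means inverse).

  after f': (2 5 3 8 7 6 4)
  after f': (2 3 7 4 5 8 6)
  after r': (1 8 3 6 4 5)
  after f': (1 7 6 2 5)(3 4)
  after f': (1 6 5)(2 3)(4 8 7)

f' f' r' f' f'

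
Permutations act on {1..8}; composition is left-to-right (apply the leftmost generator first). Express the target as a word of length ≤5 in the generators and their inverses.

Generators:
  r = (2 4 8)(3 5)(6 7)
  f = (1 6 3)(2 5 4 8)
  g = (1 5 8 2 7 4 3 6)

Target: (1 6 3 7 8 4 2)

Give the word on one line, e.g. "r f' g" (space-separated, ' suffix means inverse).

g r' f'

  after g: (1 5 8 2 7 4 3 6)
  after r': (1 3 7 2 6)(4 5)
  after f': (1 6 3 7 8 4 2)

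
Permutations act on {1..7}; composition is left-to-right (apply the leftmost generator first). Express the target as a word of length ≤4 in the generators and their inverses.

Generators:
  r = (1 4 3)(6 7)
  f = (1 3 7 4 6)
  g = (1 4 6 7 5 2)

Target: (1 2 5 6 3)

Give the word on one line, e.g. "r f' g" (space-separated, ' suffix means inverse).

  after g': (1 2 5 7 6 4)
  after r: (1 2 5 6 3)

g' r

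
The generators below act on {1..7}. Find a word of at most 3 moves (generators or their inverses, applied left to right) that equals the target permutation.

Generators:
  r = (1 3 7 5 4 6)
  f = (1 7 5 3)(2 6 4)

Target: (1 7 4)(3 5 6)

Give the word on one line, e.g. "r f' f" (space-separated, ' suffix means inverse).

  after r: (1 3 7 5 4 6)
  after r: (1 7 4)(3 5 6)

r r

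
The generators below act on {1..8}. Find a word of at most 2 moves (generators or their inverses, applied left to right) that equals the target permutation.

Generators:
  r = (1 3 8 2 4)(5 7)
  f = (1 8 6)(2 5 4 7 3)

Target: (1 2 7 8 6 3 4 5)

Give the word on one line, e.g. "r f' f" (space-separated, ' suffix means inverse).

  after f: (1 8 6)(2 5 4 7 3)
  after r: (1 2 7 8 6 3 4 5)

f r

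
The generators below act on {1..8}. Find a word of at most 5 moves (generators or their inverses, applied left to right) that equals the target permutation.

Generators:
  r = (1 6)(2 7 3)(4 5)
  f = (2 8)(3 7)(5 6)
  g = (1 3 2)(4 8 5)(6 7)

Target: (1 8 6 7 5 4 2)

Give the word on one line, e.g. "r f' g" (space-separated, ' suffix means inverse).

  after r: (1 6)(2 7 3)(4 5)
  after g': (1 7)(2 6)(4 8)
  after r': (1 2)(3 7 6)(4 8 5)
  after f': (1 8 6 7 5 4 2)

r g' r' f'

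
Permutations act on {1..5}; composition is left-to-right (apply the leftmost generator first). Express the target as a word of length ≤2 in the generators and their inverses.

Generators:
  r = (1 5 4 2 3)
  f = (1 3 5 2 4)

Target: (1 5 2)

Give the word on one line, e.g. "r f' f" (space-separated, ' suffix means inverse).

f' r'

  after f': (1 4 2 5 3)
  after r': (1 5 2)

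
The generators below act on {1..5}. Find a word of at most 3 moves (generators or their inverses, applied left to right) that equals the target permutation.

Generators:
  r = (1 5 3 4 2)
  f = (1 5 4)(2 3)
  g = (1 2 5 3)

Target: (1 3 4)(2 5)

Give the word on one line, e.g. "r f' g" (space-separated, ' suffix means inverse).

g' f' f'

  after g': (1 3 5 2)
  after f': (1 2 4 5 3)
  after f': (1 3 4)(2 5)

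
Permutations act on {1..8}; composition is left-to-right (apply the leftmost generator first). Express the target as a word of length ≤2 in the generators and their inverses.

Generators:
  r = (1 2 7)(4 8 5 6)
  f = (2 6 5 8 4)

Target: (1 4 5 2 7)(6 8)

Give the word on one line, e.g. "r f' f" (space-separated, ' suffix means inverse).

  after r: (1 2 7)(4 8 5 6)
  after f': (1 4 5 2 7)(6 8)

r f'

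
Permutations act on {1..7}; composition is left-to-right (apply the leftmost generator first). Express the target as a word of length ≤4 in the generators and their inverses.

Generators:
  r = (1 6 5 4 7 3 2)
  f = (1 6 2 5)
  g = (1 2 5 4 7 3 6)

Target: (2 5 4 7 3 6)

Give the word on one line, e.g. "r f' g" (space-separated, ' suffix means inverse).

  after r: (1 6 5 4 7 3 2)
  after f': (2 5 4 7 3 6)

r f'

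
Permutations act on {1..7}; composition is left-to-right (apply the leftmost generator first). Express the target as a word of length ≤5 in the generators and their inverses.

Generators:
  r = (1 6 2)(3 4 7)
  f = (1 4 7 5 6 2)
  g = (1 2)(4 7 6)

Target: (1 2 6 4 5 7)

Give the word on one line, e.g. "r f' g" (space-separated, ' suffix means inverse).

  after g: (1 2)(4 7 6)
  after f: (2 4 5 6 7)
  after g': (1 2 6 4 5 7)

g f g'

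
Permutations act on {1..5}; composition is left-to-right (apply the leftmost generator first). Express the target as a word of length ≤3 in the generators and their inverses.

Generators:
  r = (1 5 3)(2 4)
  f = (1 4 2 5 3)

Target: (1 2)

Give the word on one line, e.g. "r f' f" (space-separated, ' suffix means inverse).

  after f: (1 4 2 5 3)
  after r': (1 2)

f r'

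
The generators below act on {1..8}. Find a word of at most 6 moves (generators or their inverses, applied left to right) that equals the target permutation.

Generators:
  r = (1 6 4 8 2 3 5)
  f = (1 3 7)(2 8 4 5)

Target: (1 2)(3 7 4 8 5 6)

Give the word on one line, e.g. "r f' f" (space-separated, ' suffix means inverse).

  after r': (1 5 3 2 8 4 6)
  after f': (1 4 6 7 3 5)
  after r: (1 8 2 3)(5 6 7)
  after f': (1 2)(3 7 4 8 5 6)

r' f' r f'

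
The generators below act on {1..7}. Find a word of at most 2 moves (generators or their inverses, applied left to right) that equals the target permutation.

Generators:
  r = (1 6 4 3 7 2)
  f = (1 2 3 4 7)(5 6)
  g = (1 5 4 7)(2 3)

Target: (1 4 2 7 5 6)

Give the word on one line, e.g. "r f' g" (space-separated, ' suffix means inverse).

  after f': (1 7 4 3 2)(5 6)
  after g': (1 4 2 7 5 6)

f' g'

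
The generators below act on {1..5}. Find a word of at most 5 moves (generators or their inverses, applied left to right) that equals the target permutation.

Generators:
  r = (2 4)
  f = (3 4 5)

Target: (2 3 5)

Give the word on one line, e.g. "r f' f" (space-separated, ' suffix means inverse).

  after r': (2 4)
  after f': (2 3 5 4)
  after r': (2 3 5)

r' f' r'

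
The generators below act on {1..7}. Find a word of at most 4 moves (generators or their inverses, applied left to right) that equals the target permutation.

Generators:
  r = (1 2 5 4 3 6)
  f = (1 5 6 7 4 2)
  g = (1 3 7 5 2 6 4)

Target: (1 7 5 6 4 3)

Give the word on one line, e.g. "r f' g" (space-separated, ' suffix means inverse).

r' f r'

  after r': (1 6 3 4 5 2)
  after f: (1 7 4 6 3 2 5)
  after r': (1 7 5 6 4 3)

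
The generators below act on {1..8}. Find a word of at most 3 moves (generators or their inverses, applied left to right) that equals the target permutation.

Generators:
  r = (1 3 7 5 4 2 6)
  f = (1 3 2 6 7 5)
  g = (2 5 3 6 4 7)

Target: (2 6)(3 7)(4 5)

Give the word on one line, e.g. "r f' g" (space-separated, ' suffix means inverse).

g g g

  after g: (2 5 3 6 4 7)
  after g: (2 3 4)(5 6 7)
  after g: (2 6)(3 7)(4 5)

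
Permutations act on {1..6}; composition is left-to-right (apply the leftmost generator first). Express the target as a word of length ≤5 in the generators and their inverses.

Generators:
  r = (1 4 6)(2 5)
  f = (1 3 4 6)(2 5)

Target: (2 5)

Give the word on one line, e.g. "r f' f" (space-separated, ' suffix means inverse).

  after r': (1 6 4)(2 5)
  after r': (1 4 6)
  after r': (2 5)

r' r' r'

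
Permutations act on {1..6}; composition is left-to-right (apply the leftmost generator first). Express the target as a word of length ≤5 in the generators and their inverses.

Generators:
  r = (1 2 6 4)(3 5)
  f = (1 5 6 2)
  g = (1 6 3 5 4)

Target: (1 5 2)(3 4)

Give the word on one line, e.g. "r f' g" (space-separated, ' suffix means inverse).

  after f: (1 5 6 2)
  after r': (1 3 5 2 4 6)
  after g: (1 5 2)(3 4)

f r' g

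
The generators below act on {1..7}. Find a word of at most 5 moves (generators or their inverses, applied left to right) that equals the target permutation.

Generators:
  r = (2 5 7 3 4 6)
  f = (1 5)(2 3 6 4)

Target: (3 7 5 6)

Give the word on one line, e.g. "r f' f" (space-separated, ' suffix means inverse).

  after r': (2 6 4 3 7 5)
  after f': (1 5 4 2 3 7)
  after f': (3 7 5 6)

r' f' f'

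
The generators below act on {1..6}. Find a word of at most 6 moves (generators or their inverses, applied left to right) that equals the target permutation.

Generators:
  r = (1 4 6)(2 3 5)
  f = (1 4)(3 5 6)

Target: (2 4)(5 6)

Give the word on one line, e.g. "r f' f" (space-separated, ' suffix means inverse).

  after r: (1 4 6)(2 3 5)
  after f': (2 6 4 5)
  after r: (1 4 2)(3 5)
  after f': (2 4)(5 6)

r f' r f'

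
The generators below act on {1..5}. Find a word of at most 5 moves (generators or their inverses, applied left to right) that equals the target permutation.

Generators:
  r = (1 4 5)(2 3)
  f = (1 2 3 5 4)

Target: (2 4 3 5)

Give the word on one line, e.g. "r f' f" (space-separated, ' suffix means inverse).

  after f: (1 2 3 5 4)
  after r: (1 3)
  after f': (1 2)(3 4 5)
  after f': (2 4 3 5)

f r f' f'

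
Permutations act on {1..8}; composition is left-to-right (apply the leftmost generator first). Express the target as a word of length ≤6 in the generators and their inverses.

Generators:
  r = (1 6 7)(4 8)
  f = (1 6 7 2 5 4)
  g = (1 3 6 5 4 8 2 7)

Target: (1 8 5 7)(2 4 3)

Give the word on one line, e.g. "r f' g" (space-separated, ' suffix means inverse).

  after f: (1 6 7 2 5 4)
  after g: (1 5 8 2 4 3 6)
  after r: (1 5 4 3 7)(2 8)
  after f: (1 4 3 2 8 5)(6 7)
  after r': (1 8 5 7)(2 4 3)

f g r f r'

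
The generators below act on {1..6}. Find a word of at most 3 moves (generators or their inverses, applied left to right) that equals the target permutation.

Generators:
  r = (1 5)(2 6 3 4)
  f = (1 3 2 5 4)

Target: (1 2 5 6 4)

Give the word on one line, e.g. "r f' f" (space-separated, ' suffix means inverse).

f r' r'

  after f: (1 3 2 5 4)
  after r': (1 6 2)(3 4 5)
  after r': (1 2 5 6 4)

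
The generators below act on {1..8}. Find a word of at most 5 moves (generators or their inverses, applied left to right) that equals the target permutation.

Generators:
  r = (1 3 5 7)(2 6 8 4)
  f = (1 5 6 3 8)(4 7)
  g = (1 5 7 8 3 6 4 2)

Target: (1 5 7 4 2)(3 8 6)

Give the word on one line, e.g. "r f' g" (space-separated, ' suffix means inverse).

  after g': (1 2 4 6 3 8 7 5)
  after r: (1 6 5 3 4 8)
  after r: (1 8 3 2 6 7)
  after g': (1 7 2 3 4 6 5)
  after r': (1 5 7 4 2)(3 8 6)

g' r r g' r'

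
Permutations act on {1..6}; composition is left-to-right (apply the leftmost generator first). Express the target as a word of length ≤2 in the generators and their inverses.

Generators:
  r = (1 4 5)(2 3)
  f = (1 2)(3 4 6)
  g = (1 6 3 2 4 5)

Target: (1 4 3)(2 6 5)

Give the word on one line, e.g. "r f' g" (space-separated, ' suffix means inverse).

  after g': (1 5 4 2 3 6)
  after g': (1 4 3)(2 6 5)

g' g'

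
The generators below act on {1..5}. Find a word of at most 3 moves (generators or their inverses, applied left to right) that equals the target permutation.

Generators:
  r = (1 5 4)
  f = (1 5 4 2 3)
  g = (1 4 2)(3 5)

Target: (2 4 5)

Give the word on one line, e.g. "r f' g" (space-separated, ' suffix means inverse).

  after f': (1 3 2 4 5)
  after r': (1 3 2 5 4)
  after f: (2 4 5)

f' r' f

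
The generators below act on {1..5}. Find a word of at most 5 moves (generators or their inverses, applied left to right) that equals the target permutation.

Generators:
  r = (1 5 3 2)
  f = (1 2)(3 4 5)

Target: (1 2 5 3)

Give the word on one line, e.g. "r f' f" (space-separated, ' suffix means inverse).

  after f: (1 2)(3 4 5)
  after r: (2 5)(3 4)
  after f': (1 2 4 5)
  after r: (2 4 3)
  after f: (1 2 5 3)

f r f' r f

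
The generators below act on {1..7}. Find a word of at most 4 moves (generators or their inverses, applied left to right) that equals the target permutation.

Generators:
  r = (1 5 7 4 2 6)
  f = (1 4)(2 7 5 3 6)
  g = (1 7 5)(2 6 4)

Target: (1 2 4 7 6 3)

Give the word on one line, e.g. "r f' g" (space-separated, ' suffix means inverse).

f' g

  after f': (1 4)(2 6 3 5 7)
  after g: (1 2 4 7 6 3)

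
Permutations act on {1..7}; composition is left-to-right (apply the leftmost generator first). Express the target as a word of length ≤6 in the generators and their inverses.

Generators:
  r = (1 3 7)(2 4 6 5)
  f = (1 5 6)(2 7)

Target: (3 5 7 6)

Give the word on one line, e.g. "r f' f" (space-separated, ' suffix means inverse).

  after r: (1 3 7)(2 4 6 5)
  after r: (1 7 3)(2 6)(4 5)
  after f: (1 2)(3 5 4 6 7)
  after r': (1 5 2 7)(3 6)
  after f': (3 5 7 6)

r r f r' f'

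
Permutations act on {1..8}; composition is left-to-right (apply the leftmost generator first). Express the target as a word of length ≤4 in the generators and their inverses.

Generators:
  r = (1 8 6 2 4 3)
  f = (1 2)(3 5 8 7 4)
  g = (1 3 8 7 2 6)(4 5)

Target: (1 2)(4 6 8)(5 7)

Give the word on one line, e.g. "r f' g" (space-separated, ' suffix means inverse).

  after f: (1 2)(3 5 8 7 4)
  after g: (1 6)(2 3 4 8)(5 7)
  after r: (1 2)(4 6 8)(5 7)

f g r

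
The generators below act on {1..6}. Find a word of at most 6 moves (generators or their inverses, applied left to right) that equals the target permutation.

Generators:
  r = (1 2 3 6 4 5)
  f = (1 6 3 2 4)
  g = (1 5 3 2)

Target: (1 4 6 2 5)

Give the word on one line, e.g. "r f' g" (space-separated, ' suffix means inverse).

  after f': (1 4 2 3 6)
  after r: (1 5)(2 6)(3 4)
  after f: (1 5 6 4 2 3)
  after g': (2 5 6 4 3)
  after f': (1 4 6 2 5)

f' r f g' f'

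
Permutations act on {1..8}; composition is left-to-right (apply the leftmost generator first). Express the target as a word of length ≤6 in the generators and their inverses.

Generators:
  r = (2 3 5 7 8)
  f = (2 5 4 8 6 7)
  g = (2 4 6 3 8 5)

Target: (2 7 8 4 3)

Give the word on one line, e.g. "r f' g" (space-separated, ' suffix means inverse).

  after g': (2 5 8 3 6 4)
  after r': (2 3 6 4 8)(5 7)
  after g: (2 8 4 5 7)
  after r': (2 7 8 4 3)

g' r' g r'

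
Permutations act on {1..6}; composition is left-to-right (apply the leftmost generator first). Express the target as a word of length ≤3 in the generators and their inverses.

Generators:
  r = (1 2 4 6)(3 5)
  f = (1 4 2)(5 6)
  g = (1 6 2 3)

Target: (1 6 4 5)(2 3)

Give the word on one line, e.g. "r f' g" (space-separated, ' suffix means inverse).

r f g

  after r: (1 2 4 6)(3 5)
  after f: (3 6 4 5)
  after g: (1 6 4 5)(2 3)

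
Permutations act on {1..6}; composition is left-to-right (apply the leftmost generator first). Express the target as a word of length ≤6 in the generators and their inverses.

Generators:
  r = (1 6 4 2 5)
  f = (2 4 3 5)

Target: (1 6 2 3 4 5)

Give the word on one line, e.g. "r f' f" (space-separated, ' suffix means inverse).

r f f f

  after r: (1 6 4 2 5)
  after f: (1 6 3 5)
  after f: (1 6 5)(2 4 3)
  after f: (1 6 2 3 4 5)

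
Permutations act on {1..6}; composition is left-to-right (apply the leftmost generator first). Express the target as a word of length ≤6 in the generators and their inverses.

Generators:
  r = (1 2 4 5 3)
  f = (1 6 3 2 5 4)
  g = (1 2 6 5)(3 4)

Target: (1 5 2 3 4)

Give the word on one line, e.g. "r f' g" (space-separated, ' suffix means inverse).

  after g': (1 5 6 2)(3 4)
  after r: (1 3 5 6 4)
  after r: (2 4)(5 6)
  after g': (1 5 2 3 4)

g' r r g'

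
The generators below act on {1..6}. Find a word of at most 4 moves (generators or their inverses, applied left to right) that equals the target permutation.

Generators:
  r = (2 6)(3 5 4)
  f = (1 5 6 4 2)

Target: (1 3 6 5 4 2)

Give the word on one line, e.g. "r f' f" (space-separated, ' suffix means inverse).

  after r: (2 6)(3 5 4)
  after r: (3 4 5)
  after f: (1 5 3 2)(4 6)
  after r': (1 3 6 5 4 2)

r r f r'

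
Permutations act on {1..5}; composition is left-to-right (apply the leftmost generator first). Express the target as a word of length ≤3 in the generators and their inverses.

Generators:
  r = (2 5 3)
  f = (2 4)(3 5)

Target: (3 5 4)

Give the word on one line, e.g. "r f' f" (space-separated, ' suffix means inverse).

  after r': (2 3 5)
  after f: (2 5 4)
  after r': (3 5 4)

r' f r'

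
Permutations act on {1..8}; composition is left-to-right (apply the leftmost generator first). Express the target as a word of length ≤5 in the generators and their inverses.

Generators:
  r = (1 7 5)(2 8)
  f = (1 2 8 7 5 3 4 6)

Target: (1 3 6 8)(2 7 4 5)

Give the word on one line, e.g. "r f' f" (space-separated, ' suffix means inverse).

  after r: (1 7 5)(2 8)
  after f: (1 5 2 7 3 4 6)
  after f: (1 3 6 2 5 8 7 4)
  after r': (1 3 6 8)(2 7 4 5)

r f f r'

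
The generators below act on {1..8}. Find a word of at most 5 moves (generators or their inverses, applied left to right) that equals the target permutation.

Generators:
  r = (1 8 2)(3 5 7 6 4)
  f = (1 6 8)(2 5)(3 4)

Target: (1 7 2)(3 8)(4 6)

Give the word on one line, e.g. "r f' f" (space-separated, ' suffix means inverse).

  after r: (1 8 2)(3 5 7 6 4)
  after f': (1 6 3 2 8 5 7)
  after r': (1 7 2)(3 8)(4 6)

r f' r'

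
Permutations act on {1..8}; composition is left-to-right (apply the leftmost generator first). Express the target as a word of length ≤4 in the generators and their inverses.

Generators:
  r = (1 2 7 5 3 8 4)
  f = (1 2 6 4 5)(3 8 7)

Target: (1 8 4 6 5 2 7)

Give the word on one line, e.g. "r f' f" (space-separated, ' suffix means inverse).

  after f': (1 5 4 6 2)(3 7 8)
  after r: (1 3 5)(4 6 7)
  after r: (1 8 4 6 5 2 7)

f' r r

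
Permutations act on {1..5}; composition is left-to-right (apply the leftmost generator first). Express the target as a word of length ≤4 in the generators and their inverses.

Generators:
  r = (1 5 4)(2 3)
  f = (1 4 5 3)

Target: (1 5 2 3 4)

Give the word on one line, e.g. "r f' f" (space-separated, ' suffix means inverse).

  after f: (1 4 5 3)
  after r': (1 5 2 3 4)

f r'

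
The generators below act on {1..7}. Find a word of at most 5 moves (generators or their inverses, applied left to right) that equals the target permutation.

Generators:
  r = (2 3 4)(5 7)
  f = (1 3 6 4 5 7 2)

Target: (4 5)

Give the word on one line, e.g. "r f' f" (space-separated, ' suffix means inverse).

r f' r' r' f'

  after r: (2 3 4)(5 7)
  after f': (1 2)(3 6)(4 7)
  after r': (1 4 5 7 3 6 2)
  after r': (1 3 6 4 7 2)
  after f': (4 5)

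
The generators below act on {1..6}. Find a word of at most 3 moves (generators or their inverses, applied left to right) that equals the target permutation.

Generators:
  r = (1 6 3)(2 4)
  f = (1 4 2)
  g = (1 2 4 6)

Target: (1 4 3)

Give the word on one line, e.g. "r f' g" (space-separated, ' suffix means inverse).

g r

  after g: (1 2 4 6)
  after r: (1 4 3)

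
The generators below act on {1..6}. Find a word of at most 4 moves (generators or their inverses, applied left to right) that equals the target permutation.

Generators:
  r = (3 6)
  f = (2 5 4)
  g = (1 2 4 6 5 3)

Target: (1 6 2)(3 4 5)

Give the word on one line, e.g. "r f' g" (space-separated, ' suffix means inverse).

  after g': (1 3 5 6 4 2)
  after r: (1 6 4 2)(3 5)
  after f: (1 6 2)(3 4 5)

g' r f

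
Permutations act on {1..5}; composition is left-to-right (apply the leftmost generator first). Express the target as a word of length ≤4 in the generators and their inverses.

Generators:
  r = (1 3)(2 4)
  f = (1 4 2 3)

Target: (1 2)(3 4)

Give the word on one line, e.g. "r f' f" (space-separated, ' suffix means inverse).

r' f' r' f

  after r': (1 3)(2 4)
  after f': (1 2)
  after r': (1 4 2 3)
  after f: (1 2)(3 4)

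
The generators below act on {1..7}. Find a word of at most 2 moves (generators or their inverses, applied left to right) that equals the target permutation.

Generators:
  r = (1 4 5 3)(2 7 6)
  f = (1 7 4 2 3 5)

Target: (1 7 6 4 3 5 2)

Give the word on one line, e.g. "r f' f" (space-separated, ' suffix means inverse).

  after r: (1 4 5 3)(2 7 6)
  after f': (1 7 6 4 3 5 2)

r f'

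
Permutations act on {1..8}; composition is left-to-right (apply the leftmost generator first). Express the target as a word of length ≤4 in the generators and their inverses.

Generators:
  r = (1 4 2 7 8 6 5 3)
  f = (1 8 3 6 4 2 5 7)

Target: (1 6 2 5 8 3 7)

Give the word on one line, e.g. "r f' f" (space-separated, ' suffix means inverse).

  after r: (1 4 2 7 8 6 5 3)
  after f': (1 6 2 5 8 3 7)

r f'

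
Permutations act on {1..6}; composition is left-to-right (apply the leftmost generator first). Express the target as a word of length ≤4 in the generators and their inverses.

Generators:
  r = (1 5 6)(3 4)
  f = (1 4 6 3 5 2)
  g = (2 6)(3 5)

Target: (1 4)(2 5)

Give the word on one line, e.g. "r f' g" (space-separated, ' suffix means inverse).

r g' r'

  after r: (1 5 6)(3 4)
  after g': (1 3 4 5 2 6)
  after r': (1 4)(2 5)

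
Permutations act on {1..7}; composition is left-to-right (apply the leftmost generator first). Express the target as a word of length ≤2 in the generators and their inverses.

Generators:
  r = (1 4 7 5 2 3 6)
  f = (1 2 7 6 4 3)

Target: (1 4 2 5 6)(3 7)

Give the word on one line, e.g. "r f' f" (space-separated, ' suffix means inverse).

  after r': (1 6 3 2 5 7 4)
  after f: (1 4 2 5 6)(3 7)

r' f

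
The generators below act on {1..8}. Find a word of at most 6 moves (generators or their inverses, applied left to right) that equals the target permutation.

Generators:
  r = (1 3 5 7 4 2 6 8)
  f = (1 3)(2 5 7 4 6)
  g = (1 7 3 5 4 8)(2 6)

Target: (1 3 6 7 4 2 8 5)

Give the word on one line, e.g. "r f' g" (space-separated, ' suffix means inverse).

  after f: (1 3)(2 5 7 4 6)
  after g': (1 7 5)(2 3 8 4)
  after f': (1 5 3 8 7 2)(4 6)
  after r': (1 3 6 7 4 2 8 5)

f g' f' r'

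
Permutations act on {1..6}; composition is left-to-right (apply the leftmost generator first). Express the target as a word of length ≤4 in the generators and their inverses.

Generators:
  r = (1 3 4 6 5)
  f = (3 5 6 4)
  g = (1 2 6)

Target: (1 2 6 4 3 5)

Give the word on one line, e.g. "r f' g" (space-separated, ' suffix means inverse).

  after f: (3 5 6 4)
  after g: (1 2 6 4 3 5)

f g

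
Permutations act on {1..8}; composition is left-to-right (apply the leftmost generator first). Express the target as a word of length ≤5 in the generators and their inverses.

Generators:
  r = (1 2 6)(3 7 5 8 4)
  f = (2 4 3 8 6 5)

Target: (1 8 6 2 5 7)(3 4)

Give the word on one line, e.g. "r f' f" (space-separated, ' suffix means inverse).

  after f: (2 4 3 8 6 5)
  after r: (1 2 3 4 7 5 6 8)
  after f: (1 4 7 2 8)
  after r': (1 8 6 2 5 7)(3 4)

f r f r'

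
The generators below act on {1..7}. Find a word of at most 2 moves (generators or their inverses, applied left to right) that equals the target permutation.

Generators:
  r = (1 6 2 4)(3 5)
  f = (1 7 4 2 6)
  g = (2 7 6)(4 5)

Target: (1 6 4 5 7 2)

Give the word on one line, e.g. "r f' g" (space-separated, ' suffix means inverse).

g f'

  after g: (2 7 6)(4 5)
  after f': (1 6 4 5 7 2)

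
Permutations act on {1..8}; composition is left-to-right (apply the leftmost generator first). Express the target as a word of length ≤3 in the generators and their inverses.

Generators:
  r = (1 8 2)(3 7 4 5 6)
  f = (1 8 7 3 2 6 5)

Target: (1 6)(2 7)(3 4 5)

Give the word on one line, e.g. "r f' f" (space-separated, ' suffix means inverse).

  after f': (1 5 6 2 3 7 8)
  after r: (1 6)(2 7)(3 4 5)

f' r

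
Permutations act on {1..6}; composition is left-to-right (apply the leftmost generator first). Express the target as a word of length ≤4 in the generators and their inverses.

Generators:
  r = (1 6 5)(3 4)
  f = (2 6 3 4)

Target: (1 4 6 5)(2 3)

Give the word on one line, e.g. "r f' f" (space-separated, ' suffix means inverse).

  after r': (1 5 6)(3 4)
  after r': (1 6 5)
  after f': (1 2 4 3 6 5)
  after f': (1 4 6 5)(2 3)

r' r' f' f'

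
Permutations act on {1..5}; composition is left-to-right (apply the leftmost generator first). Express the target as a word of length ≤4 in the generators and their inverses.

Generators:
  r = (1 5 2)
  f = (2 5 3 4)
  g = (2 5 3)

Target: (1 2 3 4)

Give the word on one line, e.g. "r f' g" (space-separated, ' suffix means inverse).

f r' r' g'

  after f: (2 5 3 4)
  after r': (1 2)(3 4 5)
  after r': (1 5 3 4)
  after g': (1 2 3 4)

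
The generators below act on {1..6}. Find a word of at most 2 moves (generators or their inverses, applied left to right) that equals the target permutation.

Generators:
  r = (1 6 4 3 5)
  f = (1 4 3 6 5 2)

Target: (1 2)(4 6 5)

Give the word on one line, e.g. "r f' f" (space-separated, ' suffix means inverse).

f' r

  after f': (1 2 5 6 3 4)
  after r: (1 2)(4 6 5)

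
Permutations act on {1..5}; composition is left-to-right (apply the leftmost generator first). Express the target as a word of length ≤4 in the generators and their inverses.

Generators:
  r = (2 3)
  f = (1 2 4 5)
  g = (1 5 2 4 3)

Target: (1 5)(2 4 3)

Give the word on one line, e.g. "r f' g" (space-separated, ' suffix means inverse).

f g r f

  after f: (1 2 4 5)
  after g: (1 4 2 3)
  after r: (1 4 3)
  after f: (1 5)(2 4 3)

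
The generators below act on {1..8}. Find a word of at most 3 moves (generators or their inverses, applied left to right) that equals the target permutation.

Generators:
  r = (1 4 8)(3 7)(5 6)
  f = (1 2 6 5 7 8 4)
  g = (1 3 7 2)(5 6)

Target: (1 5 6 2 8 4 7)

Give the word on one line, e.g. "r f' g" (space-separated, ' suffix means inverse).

  after g: (1 3 7 2)(5 6)
  after r: (1 7 2 4 8)
  after f': (1 5 6 2 8 4 7)

g r f'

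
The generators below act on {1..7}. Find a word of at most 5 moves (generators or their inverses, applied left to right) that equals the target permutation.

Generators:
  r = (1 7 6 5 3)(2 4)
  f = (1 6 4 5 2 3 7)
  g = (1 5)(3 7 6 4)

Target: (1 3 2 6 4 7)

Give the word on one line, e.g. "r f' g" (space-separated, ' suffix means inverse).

r g f g

  after r: (1 7 6 5 3)(2 4)
  after g: (1 6)(2 3 5 7 4)
  after f: (1 4 3 2 7 5)
  after g: (1 3 2 6 4 7)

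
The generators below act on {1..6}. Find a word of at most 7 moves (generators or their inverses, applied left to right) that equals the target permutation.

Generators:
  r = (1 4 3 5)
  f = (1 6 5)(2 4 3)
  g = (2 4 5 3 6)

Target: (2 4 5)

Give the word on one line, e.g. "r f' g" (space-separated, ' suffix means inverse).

  after r': (1 5 3 4)
  after r': (1 3)(4 5)
  after g': (1 5 2 6 3)
  after f: (2 5 4 3 6)
  after g': (2 4 5)

r' r' g' f g'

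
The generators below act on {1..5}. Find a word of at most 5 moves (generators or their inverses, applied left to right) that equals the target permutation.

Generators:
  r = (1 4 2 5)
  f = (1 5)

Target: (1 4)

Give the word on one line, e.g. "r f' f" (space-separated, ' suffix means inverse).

r r f' r' f

  after r: (1 4 2 5)
  after r: (1 2)(4 5)
  after f': (1 2 5 4)
  after r': (1 4 5)
  after f: (1 4)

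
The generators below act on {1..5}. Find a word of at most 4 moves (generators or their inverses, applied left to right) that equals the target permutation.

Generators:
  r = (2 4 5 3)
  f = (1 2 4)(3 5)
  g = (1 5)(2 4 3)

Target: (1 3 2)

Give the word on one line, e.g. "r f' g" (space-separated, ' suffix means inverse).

  after r': (2 3 5 4)
  after f': (1 4)(2 5)
  after g': (1 2)(3 4 5)
  after r': (1 3 2)

r' f' g' r'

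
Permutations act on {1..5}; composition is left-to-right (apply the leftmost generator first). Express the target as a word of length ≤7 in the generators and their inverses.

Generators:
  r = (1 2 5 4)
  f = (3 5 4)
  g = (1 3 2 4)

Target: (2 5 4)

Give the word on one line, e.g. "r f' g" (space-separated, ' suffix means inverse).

  after g: (1 3 2 4)
  after f: (1 5 4)(2 3)
  after r': (1 2 3)
  after g: (1 4)
  after r: (2 5 4)

g f r' g r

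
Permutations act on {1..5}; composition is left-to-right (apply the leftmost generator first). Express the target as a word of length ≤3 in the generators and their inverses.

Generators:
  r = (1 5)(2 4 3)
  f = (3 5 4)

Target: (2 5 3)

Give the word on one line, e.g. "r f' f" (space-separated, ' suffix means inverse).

r' r' f'

  after r': (1 5)(2 3 4)
  after r': (2 4 3)
  after f': (2 5 3)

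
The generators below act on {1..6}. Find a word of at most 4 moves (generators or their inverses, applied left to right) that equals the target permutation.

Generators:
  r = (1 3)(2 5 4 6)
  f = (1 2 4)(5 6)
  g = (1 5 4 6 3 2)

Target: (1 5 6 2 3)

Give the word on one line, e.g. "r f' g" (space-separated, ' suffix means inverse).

  after f': (1 4 2)(5 6)
  after f': (1 2 4)
  after g: (2 6 3)(4 5)
  after g: (1 5 6 2 3)

f' f' g g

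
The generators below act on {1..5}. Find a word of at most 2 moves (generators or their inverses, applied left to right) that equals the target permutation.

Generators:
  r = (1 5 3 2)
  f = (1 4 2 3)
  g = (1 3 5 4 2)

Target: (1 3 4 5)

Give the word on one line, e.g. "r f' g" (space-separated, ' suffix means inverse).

g' f

  after g': (1 2 4 5 3)
  after f: (1 3 4 5)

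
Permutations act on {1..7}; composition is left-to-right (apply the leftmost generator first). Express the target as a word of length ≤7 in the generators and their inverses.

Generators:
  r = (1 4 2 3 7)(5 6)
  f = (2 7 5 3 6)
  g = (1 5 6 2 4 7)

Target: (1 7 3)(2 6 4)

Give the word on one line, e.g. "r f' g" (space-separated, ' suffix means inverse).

g' g' f r' g'

  after g': (1 7 4 2 6 5)
  after g': (1 4 6)(2 5 7)
  after f: (1 4 2 3 6)
  after r': (3 5 6 7)
  after g': (1 7 3)(2 6 4)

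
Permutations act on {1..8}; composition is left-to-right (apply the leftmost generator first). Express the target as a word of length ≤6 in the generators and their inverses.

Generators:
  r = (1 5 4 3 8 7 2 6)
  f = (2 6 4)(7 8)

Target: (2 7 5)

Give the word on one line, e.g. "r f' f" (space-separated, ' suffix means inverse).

  after r: (1 5 4 3 8 7 2 6)
  after f: (1 5 2 4 3 7 6)
  after f: (1 5 6)(3 8 7 4)
  after r': (2 7 5)

r f f r'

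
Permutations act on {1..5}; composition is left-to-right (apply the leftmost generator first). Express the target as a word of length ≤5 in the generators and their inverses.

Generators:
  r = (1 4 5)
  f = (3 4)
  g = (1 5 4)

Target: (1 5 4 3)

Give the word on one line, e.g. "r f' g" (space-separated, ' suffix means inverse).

f g' r

  after f: (3 4)
  after g': (1 4 3 5)
  after r: (1 5 4 3)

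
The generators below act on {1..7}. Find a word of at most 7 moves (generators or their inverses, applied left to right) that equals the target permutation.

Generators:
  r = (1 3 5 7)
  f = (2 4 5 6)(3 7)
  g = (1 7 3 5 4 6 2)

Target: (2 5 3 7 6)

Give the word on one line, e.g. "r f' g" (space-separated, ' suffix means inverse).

  after f: (2 4 5 6)(3 7)
  after g: (1 7 5 2 6)
  after f': (1 3 7 4 2 5 6)
  after f': (1 7 2 4 6)
  after g': (2 5 3 7 6)

f g f' f' g'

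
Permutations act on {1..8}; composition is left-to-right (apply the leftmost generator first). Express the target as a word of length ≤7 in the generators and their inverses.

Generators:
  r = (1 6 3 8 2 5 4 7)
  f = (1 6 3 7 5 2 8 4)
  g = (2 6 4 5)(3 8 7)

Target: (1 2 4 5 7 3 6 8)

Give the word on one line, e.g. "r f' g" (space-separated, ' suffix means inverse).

f' r r f g'

  after f': (1 4 8 2 5 7 3 6)
  after r: (1 7 8 5)(2 4)
  after r: (2 7)(3 8 4 5 6)
  after f: (1 6 7 8)(2 5 3 4)
  after g': (1 2 4 5 7 3 6 8)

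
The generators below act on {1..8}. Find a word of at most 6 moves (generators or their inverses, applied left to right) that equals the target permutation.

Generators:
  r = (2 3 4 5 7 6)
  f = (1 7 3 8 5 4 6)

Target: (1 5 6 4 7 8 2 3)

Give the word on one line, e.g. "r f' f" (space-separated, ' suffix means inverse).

f' r' f f f

  after f': (1 6 4 5 8 3 7)
  after r': (1 7)(2 6 3 5 8)
  after f: (1 3 4 6 8 2)
  after f: (1 8 2 7 3 6 5 4)
  after f: (1 5 6 4 7 8 2 3)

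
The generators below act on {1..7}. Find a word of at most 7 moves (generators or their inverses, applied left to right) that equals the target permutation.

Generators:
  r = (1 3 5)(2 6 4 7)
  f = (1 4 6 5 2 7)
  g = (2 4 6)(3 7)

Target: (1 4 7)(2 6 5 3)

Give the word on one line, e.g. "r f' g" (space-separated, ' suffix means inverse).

g' f' r r g'

  after g': (2 6 4)(3 7)
  after f': (1 7 3 2 4 5 6)
  after r: (1 2 7 5 4)(3 6)
  after r: (1 6 5 7)(3 4)
  after g': (1 4 7)(2 6 5 3)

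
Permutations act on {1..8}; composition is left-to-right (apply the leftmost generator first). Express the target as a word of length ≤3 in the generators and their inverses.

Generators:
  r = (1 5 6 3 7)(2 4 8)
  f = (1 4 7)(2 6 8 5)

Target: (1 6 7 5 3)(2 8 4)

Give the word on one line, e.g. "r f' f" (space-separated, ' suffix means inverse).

  after r: (1 5 6 3 7)(2 4 8)
  after r: (1 6 7 5 3)(2 8 4)

r r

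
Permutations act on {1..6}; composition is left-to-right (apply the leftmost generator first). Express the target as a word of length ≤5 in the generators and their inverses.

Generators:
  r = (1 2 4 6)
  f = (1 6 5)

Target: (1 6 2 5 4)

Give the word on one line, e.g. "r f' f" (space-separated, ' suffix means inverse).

  after r': (1 6 4 2)
  after f': (2 5 6 4)
  after r': (1 6 2 5 4)

r' f' r'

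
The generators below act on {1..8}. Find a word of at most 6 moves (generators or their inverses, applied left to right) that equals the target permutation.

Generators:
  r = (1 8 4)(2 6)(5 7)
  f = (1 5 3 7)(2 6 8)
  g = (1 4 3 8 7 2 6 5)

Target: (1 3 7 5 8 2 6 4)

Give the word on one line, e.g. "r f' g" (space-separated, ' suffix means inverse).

f g r' g r'

  after f: (1 5 3 7)(2 6 8)
  after g: (2 5 8 6 7 4 3)
  after r': (1 4 3 6 5)(2 7 8)
  after g: (1 3 5 4 8 6)
  after r': (1 3 7 5 8 2 6 4)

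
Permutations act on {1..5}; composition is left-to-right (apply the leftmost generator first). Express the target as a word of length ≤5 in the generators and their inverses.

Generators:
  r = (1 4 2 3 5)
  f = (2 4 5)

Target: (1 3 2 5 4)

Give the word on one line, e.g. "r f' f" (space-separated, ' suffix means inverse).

  after f': (2 5 4)
  after r': (1 5)(2 3)
  after f: (1 2 3 4 5)
  after r: (1 3 2 5 4)

f' r' f r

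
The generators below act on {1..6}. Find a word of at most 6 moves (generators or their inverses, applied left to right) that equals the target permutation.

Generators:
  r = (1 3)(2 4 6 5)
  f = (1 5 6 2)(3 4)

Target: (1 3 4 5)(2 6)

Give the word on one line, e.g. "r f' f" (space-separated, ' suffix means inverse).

r f' r' f r'

  after r: (1 3)(2 4 6 5)
  after f': (1 4 5 6)(2 3)
  after r': (1 2)(3 5 4 6)
  after f: (2 5 3 6 4)
  after r': (1 3 4 5)(2 6)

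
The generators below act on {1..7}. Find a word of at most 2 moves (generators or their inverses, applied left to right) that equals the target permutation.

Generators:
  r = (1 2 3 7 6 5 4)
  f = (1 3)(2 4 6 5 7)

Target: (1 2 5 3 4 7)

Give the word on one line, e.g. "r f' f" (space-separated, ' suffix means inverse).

f r'

  after f: (1 3)(2 4 6 5 7)
  after r': (1 2 5 3 4 7)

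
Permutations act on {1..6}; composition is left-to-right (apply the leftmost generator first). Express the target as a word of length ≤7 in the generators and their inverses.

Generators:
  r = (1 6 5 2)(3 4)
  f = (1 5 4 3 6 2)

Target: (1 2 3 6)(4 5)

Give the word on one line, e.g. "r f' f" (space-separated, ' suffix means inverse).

f r' r' f r

  after f: (1 5 4 3 6 2)
  after r': (1 6 5 3)
  after r': (2 5 4 3)
  after f: (1 5 3)(2 4 6)
  after r: (1 2 3 6)(4 5)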